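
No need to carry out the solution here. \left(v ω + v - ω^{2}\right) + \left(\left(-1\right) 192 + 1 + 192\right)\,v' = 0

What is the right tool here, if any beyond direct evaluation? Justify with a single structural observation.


Method: a linear integrating factor — the unknown enters only to the first power against a nonzero forcing term — the integrating-factor template applies directly.


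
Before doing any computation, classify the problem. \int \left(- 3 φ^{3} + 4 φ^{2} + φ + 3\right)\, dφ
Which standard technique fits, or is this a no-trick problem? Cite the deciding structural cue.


Diagnosis: no special technique — scan for structure and find none: constant multiples of powers of φ, integrate directly.


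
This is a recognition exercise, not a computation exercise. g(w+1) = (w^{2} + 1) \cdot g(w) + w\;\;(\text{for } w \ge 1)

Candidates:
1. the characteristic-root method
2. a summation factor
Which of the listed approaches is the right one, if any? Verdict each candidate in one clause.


Technique: a summation factor — normalize by the running product of w^{2} + 1: the left side becomes a difference, and differences sum.
- the characteristic-root method: an index-dependent weight blocks the pure exponential ansatz.
- a summation factor — applicable, and directly so.


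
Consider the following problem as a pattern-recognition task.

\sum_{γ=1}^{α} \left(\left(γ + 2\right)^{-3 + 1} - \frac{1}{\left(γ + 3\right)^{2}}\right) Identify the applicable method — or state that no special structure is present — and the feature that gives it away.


Best approach: telescoping — a difference of consecutive values of one function (\left(γ + 2\right)^{-3 + 1} at one index and the next) — telescoping by construction.


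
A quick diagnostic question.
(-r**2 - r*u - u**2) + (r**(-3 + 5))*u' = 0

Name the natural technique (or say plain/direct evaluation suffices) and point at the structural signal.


Diagnosis: the homogeneous substitution — solved for the derivative, the right side is unchanged under scaling r and u together — it depends only on the ratio u/r, so substitute a single ratio variable.


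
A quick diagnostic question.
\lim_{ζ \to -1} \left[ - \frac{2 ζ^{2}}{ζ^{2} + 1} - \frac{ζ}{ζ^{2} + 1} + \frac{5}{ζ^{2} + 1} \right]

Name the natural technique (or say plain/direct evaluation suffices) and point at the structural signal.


Best approach: no special technique — the expression is continuous at the evaluation point — substitute directly; no indeterminate form appears.


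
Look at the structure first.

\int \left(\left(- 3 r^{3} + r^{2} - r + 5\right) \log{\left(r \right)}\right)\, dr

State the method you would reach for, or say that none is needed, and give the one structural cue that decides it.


Verdict: integration by parts — the presence of \log{\left(r \right)} against a polynomial factor is the standard differentiate-the-log setup.


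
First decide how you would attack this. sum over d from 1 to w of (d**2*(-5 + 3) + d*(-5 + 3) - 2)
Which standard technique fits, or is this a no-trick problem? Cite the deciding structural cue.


Diagnosis: no special technique — Faulhaber territory: sum each constant-multiple power of d with its closed-form formula, no trick required.


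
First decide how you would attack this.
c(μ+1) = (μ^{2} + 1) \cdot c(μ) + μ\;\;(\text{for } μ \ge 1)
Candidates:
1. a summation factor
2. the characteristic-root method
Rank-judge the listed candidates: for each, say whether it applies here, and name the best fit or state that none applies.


Diagnosis: a summation factor — because the multiplier μ^{2} + 1 is index-dependent, divide through by its running product and sum the resulting differences.
- a summation factor: a fit — the right tool for this form.
- the characteristic-root method: the coefficients vary with the index, breaking the constant-coefficient structure the method needs.


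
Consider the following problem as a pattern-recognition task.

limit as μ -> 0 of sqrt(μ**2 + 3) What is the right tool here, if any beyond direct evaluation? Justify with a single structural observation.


Best approach: no special technique — the function is continuous at 0; evaluation is itself the limit, no machinery required.


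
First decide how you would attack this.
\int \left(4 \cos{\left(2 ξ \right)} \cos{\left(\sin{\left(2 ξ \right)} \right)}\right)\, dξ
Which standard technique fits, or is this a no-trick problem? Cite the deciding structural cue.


Verdict: u-substitution — read it as f(\sin{\left(2 ξ \right)}) times a constant multiple of d(\sin{\left(2 ξ \right)}): one substitution, u = \sin{\left(2 ξ \right)}, finishes it.


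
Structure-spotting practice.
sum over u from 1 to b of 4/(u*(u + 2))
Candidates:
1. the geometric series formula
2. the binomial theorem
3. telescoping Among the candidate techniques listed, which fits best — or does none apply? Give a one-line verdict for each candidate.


Best approach: telescoping — the summand 4/(u*(u + 2)) decomposes into fractions whose poles differ by an integer shift — the series collapses.
- the geometric series formula — dividing successive terms gives an index-dependent quantity, not a constant.
- the binomial theorem — there is no pair of bases whose matched powers would reassemble into a single binomial power.
- telescoping: yes — fits the structure here.


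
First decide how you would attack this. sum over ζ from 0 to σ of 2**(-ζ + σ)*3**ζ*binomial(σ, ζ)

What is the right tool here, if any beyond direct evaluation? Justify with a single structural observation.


Verdict: the binomial theorem — terms weighting binomial(σ, ζ) against matched powers of 3 and 2 reassemble into (3 + 2)^σ by the binomial theorem.


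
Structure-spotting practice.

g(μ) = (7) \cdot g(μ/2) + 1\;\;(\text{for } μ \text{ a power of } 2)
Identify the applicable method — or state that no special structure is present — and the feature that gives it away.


Technique: the master substitution — the argument contracts 2-fold per step: reindex μ exponentially and solve the linear recurrence in the new index.


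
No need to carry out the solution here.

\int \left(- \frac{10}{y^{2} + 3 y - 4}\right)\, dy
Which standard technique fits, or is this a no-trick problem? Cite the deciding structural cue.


Best approach: partial fractions — once y^{2} + 3 y - 4 is factored, each root contributes a simple-fraction term; integrate them one at a time.


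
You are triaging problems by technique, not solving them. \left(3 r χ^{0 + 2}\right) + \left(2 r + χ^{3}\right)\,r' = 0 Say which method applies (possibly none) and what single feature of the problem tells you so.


Best approach: the exact-equation method — because the two cross partials coincide, the form is conservative as written — recover its potential in (χ, r).


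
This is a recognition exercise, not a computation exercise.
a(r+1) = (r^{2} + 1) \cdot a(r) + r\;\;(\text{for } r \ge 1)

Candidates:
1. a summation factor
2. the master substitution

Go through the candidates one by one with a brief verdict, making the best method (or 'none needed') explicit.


Diagnosis: a summation factor — because the multiplier r^{2} + 1 is index-dependent, divide through by its running product and sum the resulting differences.
- a summation factor: yes, a natural case for it.
- the master substitution: the recursion steps by a constant offset, so exponential reindexing is pointless.


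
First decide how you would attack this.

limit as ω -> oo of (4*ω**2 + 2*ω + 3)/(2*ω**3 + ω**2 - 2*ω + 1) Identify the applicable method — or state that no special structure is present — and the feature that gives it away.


Best approach: dominant-term comparison — as ω grows, only the highest-degree terms matter — compare leading terms and read the limit off. Differentiating the expression as a single quotient would eventually settle it as well; matching dominant growth settles it immediately.


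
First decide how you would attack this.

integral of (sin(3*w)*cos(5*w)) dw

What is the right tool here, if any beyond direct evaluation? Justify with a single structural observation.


Best approach: a trigonometric identity — cross-frequency products like sin(3*w)*cos(5*w) are the textbook product-to-sum case — the identity converts them to directly integrable sinusoids.


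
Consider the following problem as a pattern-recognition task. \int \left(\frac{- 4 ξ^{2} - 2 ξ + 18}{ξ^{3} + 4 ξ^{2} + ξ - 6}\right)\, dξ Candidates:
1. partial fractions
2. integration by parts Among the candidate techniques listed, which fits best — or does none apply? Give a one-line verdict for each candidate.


Verdict: partial fractions — each factor of ξ^{3} + 4 ξ^{2} + ξ - 6 owns one elementary piece of the integrand — separate them and integrate piecewise.
- partial fractions — yes — fits the structure here.
- integration by parts: no split into a nonconstant polynomial times one of the standard kernels — exp, sine, or cosine of a linear argument, or a logarithm — applies here.


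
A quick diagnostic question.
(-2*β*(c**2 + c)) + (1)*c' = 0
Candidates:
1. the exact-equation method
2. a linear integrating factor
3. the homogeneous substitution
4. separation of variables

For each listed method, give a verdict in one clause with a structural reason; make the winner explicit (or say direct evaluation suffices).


Verdict: separation of variables — solved for the derivative, the right side splits multiplicatively into a function of each variable alone — divide and integrate each side. A Bernoulli substitution applies to this equation as given; separation takes the same equation in its displayed form.
- the exact-equation method — the cross partial derivatives disagree, so no single potential exists.
- a linear integrating factor — a nonlinear term in the unknown puts this outside the integrating-factor template.
- the homogeneous substitution: the slope is not a function of the ratio of the variables alone.
- separation of variables — yes — fits the structure here.


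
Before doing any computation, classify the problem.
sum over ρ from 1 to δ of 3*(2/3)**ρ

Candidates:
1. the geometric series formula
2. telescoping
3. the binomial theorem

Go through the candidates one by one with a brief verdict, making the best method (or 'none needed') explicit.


Verdict: the geometric series formula — check a ratio of consecutive terms: it is 2/3, independent of the index, so the geometric formula closes the sum.
- the geometric series formula — yes, a natural case for it.
- telescoping: the summand is not presented as a shifted difference — a telescoping rewrite may exist, but the displayed structure does not offer one.
- the binomial theorem: there is no pair of bases whose matched powers would reassemble into a single binomial power.


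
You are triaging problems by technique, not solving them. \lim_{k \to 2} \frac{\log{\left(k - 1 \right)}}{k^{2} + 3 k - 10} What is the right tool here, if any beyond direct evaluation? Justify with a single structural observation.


Technique: l'Hôpital's rule (0/0) — both numerator and denominator vanish at 2: the genuine 0/0 indeterminate that l'Hôpital exists for. A first-order expansion at the point is an equally standard path; the rule packages it.


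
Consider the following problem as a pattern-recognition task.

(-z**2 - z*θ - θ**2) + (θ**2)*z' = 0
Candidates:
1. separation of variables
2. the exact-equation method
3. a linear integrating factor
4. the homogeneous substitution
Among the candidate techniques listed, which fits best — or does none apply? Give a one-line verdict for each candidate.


Diagnosis: the homogeneous substitution — the slope is degree-zero homogeneous: the ratio substitution v = z/θ collapses it.
- separation of variables — the two dependences are entangled, not a clean product of one-variable pieces.
- the exact-equation method — no potential function has this form as its differential, as written.
- a linear integrating factor — a nonlinear term in the unknown puts this outside the integrating-factor template.
- the homogeneous substitution: a fit — the right tool for this form.


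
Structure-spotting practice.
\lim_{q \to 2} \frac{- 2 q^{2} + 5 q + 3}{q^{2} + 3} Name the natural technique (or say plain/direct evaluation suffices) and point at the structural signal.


Technique: no special technique — nothing blocks direct substitution at 2: plug in and finish.


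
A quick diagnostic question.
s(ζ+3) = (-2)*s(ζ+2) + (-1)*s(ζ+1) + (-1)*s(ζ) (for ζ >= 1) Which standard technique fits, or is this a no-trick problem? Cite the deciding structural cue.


Diagnosis: the characteristic-root method — fixed numeric weights on consecutive terms and no forcing term added: the root method in its home territory.


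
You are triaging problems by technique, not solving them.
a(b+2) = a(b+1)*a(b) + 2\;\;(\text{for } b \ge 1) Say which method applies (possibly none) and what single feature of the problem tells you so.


Diagnosis: no special technique — each new value is a nonlinear function of earlier ones — scaling arguments and superposition both fail.


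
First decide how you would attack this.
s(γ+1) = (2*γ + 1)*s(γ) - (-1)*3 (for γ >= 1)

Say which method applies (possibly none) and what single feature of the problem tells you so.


Technique: a summation factor — an index-dependent multiplier 2*γ + 1 rules out characteristic roots; a summation factor converts it to a pure difference.


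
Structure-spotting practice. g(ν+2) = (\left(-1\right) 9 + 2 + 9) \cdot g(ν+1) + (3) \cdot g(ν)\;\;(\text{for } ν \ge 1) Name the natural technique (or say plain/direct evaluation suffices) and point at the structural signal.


Best approach: the characteristic-root method — try a geometric ansatz r^ν: constant coefficients turn the recurrence into one polynomial equation in r.


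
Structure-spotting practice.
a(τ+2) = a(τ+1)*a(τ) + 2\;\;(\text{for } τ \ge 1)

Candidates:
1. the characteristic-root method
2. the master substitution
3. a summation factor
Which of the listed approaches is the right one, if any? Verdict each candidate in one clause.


Technique: no special technique — nonlinear feedback in the recursion rules out every root- or factor-based technique.
- the characteristic-root method — nonlinearity rules out exponential-mode superposition from the start.
- the master substitution — the recursive argument is a shift of the index, not a fixed fraction of it.
- a summation factor — the recursion is nonlinear — outside the first-order linear family a summation factor addresses.


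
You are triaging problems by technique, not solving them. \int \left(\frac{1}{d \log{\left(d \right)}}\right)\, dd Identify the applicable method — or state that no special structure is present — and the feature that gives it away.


Technique: u-substitution — collected, the integrand has one factor that is, up to a constant, the derivative of an inner expression the rest depends on — substitute for that inner expression.


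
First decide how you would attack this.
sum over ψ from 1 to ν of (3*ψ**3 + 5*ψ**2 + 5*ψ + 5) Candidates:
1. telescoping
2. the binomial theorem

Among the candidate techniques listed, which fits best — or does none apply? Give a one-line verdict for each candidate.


Method: no special technique — constant-multiple powers of ψ with no cancellation partners and no common ratio — use the standard power-sum formulas.
- telescoping: writing out consecutive terms as given produces no pairwise cancellation.
- the binomial theorem: the summand does not match any term pattern of an expanded binomial power.


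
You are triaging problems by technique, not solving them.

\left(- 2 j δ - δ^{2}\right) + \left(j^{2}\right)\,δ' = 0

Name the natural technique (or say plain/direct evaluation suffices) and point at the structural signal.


Best approach: the homogeneous substitution — the slope's numerator and denominator share total degree; set v = δ/j and the equation drops to separable form. Rearranged, this also fits the Bernoulli template directly; the homogeneous substitution reads the structure without the rearrangement.


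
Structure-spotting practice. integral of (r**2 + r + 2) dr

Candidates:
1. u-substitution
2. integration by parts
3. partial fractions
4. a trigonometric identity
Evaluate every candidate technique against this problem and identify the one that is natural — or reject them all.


Diagnosis: no special technique — nothing composite, nothing rational, nothing trigonometric — each constant-multiple power of r integrates by the power rule alone.
- u-substitution: any workable substitution here is cosmetic — the integrand is already in directly integrable form.
- integration by parts: parts would only shuffle a directly integrable integrand.
- partial fractions: there is no rational-function structure to decompose.
- a trigonometric identity: with no trigonometric functions present, identity rewriting has no target.


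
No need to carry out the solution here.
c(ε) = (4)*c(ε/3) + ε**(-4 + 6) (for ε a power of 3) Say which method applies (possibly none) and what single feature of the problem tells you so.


Method: the master substitution — the recursive call is at index ε/3 rather than a shift, a divide-and-conquer shape — substituting ε = 3^m linearizes it.


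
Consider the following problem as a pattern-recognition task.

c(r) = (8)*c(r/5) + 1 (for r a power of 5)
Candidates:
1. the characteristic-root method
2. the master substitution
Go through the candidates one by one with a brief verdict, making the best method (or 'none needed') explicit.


Technique: the master substitution — the argument shrinks by the factor 5, so measure the index on a logarithmic scale and the recursion becomes a shift.
- the characteristic-root method — a divided-index call is not the fixed-shift linear shape that characteristic roots solve.
- the master substitution — yes — fits the structure here.


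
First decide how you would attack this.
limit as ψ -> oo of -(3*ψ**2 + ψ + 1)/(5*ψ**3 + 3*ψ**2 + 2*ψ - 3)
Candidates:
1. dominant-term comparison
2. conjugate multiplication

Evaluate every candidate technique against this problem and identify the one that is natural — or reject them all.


Best approach: dominant-term comparison — divide by the highest power of ψ present: lower-order terms vanish and the dominant ratio remains.
- dominant-term comparison — applicable, and directly so.
- conjugate multiplication — there is no infinity-minus-infinity radical difference to rationalize.


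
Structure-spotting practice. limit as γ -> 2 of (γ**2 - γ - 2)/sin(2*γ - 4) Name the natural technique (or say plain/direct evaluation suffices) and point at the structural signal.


Technique: l'Hôpital's rule (0/0) — the 0/0 form at 2 is the signature situation for l'Hôpital's rule. A local series expansion at the point resolves it as well; the rule is the packaged version of that step.


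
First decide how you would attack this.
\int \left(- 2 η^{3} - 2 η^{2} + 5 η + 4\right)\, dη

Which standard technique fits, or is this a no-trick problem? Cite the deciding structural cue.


Best approach: no special technique — nothing composite, nothing rational, nothing trigonometric — each constant-multiple power of η integrates by the power rule alone.


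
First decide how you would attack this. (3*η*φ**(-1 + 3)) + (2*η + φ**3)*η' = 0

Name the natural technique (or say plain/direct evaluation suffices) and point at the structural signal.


Verdict: the exact-equation method — because the two cross partials coincide, the form is conservative as written — recover its potential in (φ, η).


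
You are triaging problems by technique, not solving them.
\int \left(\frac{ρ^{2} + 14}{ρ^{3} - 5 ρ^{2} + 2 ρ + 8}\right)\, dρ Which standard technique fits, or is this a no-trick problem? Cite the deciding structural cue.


Verdict: partial fractions — the factorization of ρ^{3} - 5 ρ^{2} + 2 ρ + 8 is the whole battle; after it, each term is a table integral.


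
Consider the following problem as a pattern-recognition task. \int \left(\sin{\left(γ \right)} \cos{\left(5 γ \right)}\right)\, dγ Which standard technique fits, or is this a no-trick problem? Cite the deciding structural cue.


Technique: a trigonometric identity — cross-frequency products like \sin{\left(γ \right)} \cos{\left(5 γ \right)} are the textbook product-to-sum case — the identity converts them to directly integrable sinusoids.


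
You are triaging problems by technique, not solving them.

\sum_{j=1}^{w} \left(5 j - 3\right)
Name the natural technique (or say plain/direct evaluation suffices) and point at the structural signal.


Verdict: no special technique — no cancellation, no constant ratio, no binomial weights — just polynomial terms summed directly.


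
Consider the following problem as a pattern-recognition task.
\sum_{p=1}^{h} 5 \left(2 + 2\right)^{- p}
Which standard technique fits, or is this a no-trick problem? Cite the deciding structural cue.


Method: the geometric series formula — consecutive terms stand in a fixed index-free ratio — the geometric sum formula closes it.


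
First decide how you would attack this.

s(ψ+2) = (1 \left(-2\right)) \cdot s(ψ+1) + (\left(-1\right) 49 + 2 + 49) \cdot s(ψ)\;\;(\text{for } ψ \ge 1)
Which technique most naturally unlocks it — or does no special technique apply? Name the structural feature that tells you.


Diagnosis: the characteristic-root method — no index-dependence in the weights and nothing inhomogeneous: classic characteristic-equation setup.


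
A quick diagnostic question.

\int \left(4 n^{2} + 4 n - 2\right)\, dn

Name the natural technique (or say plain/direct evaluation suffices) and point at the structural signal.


Verdict: no special technique — scan for structure and find none: constant multiples of powers of n, integrate directly.


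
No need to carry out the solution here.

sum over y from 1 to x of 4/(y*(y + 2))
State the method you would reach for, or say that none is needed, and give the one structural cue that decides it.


Technique: telescoping — 4/(y*(y + 2)) is a collapsed telescope: expand it into simple fractions to see the cancellation.


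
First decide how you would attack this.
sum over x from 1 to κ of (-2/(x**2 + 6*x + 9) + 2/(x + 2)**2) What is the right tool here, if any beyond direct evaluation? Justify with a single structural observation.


Verdict: telescoping — write out three consecutive terms and watch the interior cancel: the advanced copy one term subtracts reappears as the very next term's leading piece, pair after pair.


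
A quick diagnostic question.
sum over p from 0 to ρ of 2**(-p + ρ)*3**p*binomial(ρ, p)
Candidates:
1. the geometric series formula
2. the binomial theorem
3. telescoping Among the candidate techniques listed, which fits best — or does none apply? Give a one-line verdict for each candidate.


Diagnosis: the binomial theorem — the binomial coefficients weight matched powers of 3 and 2, which is exactly the expansion of a binomial power.
- the geometric series formula — there is no constant term-to-term ratio.
- the binomial theorem: yes, a natural case for it.
- telescoping: computed from the summand as displayed, the partial sums build up without the pairwise collapse telescoping exploits.


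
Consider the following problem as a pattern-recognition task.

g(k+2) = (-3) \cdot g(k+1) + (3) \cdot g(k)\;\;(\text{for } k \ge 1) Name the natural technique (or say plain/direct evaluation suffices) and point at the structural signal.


Method: the characteristic-root method — constant coefficients and linearity mean the ansatz r^k reduces it to solving the characteristic polynomial.


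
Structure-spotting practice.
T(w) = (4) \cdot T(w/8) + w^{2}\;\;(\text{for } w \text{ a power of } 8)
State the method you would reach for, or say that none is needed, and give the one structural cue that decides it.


Diagnosis: the master substitution — the argument shrinks by the factor 8, so measure the index on a logarithmic scale and the recursion becomes a shift.


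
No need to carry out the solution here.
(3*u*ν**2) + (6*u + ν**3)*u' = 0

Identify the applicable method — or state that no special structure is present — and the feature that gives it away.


Diagnosis: the exact-equation method — 3*u*ν**2 and 6*u + ν**3 pass the exactness check on the nose, so no integrating factor in ν or u is needed at all.


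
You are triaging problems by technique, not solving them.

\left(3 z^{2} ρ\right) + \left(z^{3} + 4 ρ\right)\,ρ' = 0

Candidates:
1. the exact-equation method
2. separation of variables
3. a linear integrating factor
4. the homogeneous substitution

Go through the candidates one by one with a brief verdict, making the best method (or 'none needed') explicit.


Best approach: the exact-equation method — d/dρ of 3 z^{2} ρ equals d/dz of z^{3} + 4 ρ: the form is a total differential of one potential — integrate it exactly.
- the exact-equation method: applicable, and directly so.
- separation of variables — the two dependences do not factor apart.
- a linear integrating factor: the unknown enters nonlinearly (through a power, a denominator, or a transcendental function), which the linear integrating-factor recipe cannot absorb as-is — any repair would come from a preliminary substitution, not the factor.
- the homogeneous substitution — the ratio of the variables does not determine the slope.


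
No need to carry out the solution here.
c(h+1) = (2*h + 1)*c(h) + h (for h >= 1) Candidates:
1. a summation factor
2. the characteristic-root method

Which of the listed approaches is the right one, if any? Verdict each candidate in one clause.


Best approach: a summation factor — the coefficient 2*h + 1 drifts with the index, so no fixed root exists; normalizing by the cumulative product telescopes it.
- a summation factor: yes — fits the structure here.
- the characteristic-root method: an index-dependent weight blocks the pure exponential ansatz.


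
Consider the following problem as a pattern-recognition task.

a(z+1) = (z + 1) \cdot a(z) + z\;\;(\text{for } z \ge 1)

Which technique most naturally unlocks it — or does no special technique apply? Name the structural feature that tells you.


Verdict: a summation factor — one-term recursion with variable weight z + 1 is solved by product normalization, not by root-finding.


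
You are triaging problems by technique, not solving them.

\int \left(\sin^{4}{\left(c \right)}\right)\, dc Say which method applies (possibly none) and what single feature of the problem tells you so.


Best approach: a trigonometric identity — an even power like \sin^{4}{\left(c \right)} flattens under the half-angle identity into first-degree cosines you can integrate directly.


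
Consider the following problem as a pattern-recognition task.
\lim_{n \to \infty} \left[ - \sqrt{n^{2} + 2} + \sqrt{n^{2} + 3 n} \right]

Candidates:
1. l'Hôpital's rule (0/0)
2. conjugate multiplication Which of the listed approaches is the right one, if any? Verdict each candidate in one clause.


Technique: conjugate multiplication — the difference \sqrt{n^{2} + 3 n} - \sqrt{n^{2} + 2} is an ∞ − ∞ stalemate; its conjugate partner breaks the tie.
- l'Hôpital's rule (0/0) — the expression is a difference driving to ∞ − ∞, not a 0/0 quotient — there is no ratio for the rule to differentiate.
- conjugate multiplication: a fit — the right tool for this form.


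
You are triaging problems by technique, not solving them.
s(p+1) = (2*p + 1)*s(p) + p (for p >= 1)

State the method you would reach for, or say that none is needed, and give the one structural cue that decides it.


Diagnosis: a summation factor — first-order linear but the coefficient 2*p + 1 moves with the index — divide by the cumulative product and telescope.


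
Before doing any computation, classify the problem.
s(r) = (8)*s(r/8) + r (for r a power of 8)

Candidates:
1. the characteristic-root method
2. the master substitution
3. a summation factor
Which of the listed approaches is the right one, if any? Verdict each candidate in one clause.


Method: the master substitution — the argument contracts 8-fold per step: reindex r exponentially and solve the linear recurrence in the new index.
- the characteristic-root method: the recursion divides its index rather than shifting it — outside the constant-shift family the root method covers.
- the master substitution — a fit — the right tool for this form.
- a summation factor — the recursion divides its index rather than shifting it — there is no previous-term chain for a summation factor to telescope.


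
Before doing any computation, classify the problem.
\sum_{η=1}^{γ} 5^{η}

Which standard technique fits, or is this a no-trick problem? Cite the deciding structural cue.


Diagnosis: the geometric series formula — the ratio of consecutive terms is the constant 5, independent of the index — a geometric sum.


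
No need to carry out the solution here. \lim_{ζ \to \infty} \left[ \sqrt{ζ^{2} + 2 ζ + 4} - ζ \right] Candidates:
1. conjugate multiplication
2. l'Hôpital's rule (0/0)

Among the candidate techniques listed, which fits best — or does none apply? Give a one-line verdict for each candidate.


Best approach: conjugate multiplication — infinity minus infinity with a radical in play — multiply by the conjugate so the divergences of \sqrt{ζ^{2} + 2 ζ + 4} and ζ annihilate.
- conjugate multiplication: yes — fits the structure here.
- l'Hôpital's rule (0/0) — no quotient structure at all: the clash is ∞ minus ∞, which rationalizing converts into a tractable ratio.


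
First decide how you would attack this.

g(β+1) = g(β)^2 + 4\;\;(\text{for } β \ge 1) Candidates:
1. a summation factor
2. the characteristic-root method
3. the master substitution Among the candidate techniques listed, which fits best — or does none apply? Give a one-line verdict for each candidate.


Verdict: no special technique — the recurrence is nonlinear in the sequence values; study it directly, no linear machinery applies.
- a summation factor — no summation factor applies — the rule is not linear in the sequence values.
- the characteristic-root method — nonlinearity rules out exponential-mode superposition from the start.
- the master substitution — there is no divide-the-index recursive argument.


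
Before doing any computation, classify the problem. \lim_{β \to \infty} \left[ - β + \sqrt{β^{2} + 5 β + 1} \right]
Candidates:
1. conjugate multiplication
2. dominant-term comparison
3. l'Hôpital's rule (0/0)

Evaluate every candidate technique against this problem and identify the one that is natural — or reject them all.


Verdict: conjugate multiplication — the ∞ − ∞ radical form is the exact trigger for the conjugate maneuver.
- conjugate multiplication — applies; the problem has the shape this method handles.
- dominant-term comparison — this limit is not decided by comparing polynomial growth at infinity.
- l'Hôpital's rule (0/0) — the expression is a difference driving to ∞ − ∞, not a 0/0 quotient — there is no ratio for the rule to differentiate.


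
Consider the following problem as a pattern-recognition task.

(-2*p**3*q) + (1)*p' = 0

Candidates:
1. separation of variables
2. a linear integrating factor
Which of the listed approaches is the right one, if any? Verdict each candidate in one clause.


Technique: separation of variables — separating collects all p-dependence with the derivative and leaves all q-dependence opposite: variables separate.
- separation of variables — yes — fits the structure here.
- a linear integrating factor — a nonlinear term in the unknown puts this outside the integrating-factor template.


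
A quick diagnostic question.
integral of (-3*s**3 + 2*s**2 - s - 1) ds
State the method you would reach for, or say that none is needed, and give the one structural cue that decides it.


Technique: no special technique — nothing composite, nothing rational, nothing trigonometric — each constant-multiple power of s integrates by the power rule alone.


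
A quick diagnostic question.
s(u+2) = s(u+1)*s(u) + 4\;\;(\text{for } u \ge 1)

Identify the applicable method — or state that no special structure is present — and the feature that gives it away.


Method: no special technique — this one you iterate or analyze qualitatively: the nonlinearity defeats linear solution methods.


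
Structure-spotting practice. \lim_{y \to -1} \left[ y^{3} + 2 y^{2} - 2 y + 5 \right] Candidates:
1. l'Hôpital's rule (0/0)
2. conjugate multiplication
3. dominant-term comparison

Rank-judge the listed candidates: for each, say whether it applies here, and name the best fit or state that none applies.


Verdict: no special technique — no vanishing denominator and no indeterminate clash at the point — evaluation is immediate.
- l'Hôpital's rule (0/0) — substituting the point gives a finite value outright — there is no indeterminate clash to repair.
- conjugate multiplication — the conjugate move applies to radical differences, which this is not.
- dominant-term comparison — no ranking of term growth rates resolves the limit here.


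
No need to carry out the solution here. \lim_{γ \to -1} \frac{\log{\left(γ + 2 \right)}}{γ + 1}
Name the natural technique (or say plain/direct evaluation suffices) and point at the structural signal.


Method: l'Hôpital's rule (0/0) — substituting -1 gives 0 over 0; differentiate top and bottom once and re-evaluate. One could equally expand both pieces locally and compare leading terms; the rule does that in one stroke.


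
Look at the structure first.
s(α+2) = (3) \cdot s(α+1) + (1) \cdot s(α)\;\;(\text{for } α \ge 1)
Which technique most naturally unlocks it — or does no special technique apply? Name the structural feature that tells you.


Verdict: the characteristic-root method — because shifting α leaves the equation's coefficients unchanged, exponential trials reduce it to algebra.


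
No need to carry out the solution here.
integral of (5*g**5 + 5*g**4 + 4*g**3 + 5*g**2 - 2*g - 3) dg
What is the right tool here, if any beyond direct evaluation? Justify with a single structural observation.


Method: no special technique — every term is a constant multiple of a power of g; term-wise power-rule integration needs no preliminary transformation.


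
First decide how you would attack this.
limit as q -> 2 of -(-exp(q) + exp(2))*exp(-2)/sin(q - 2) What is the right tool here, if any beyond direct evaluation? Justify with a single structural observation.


Verdict: l'Hôpital's rule (0/0) — numerator and denominator both vanish at 2 — a genuine 0/0 form, which is exactly when l'Hôpital applies. Expanding numerator and denominator to first order gives the same value — the rule automates exactly that.


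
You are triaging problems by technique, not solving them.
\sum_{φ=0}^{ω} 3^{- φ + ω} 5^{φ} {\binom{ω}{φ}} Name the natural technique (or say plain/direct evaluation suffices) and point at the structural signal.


Best approach: the binomial theorem — {\binom{ω}{φ}} weighting matched powers of 5 and 3 is the expanded form of (5 + 3)^ω — fold it back up.


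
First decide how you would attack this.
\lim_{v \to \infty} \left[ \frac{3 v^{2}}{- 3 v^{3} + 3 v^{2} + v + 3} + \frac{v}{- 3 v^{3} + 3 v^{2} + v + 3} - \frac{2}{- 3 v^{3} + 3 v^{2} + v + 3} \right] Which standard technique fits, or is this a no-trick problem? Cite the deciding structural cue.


Diagnosis: dominant-term comparison — divide by the highest power of v present: lower-order terms vanish and the dominant ratio remains. l'Hôpital's at-infinity variant applies to the expression viewed as a single quotient; the leading-term comparison is the direct route.


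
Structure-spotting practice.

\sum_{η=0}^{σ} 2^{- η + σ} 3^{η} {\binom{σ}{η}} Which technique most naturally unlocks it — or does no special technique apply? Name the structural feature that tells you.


Method: the binomial theorem — the binomial coefficients weight matched powers of 3 and 2, which is exactly the expansion of a binomial power.


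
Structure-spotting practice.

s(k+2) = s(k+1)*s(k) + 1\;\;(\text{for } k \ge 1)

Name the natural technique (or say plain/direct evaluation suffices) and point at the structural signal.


Verdict: no special technique — the sequence value feeds back through itself nonlinearly — linear superposition fails, and every superposition-based closed form fails with it.


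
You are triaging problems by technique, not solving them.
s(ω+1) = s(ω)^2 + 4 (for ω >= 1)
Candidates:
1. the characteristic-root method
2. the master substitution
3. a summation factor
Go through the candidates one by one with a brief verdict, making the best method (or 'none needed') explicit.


Verdict: no special technique — the recurrence is nonlinear in the sequence terms; no linear-recurrence method fits it as written — one iterates or studies it directly.
- the characteristic-root method: the recursion is nonlinear in the sequence values, so no linear-modes ansatz applies.
- the master substitution: no fixed divisor shrinks the index between calls.
- a summation factor: the recursion is nonlinear — outside the first-order linear family a summation factor addresses.


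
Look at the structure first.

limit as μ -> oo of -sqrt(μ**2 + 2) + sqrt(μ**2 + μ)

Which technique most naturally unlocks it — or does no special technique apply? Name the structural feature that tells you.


Technique: conjugate multiplication — neither sqrt(μ**2 + μ) nor sqrt(μ**2 + 2) converges alone, so rewrite their difference as a conjugate-rationalized quotient first.


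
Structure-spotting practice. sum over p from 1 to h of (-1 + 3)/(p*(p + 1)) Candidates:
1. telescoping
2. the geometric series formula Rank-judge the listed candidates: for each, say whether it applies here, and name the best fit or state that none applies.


Diagnosis: telescoping — one partial-fraction pass turns (-1 + 3)/(p*(p + 1)) into a shifted difference, and shifted differences telescope.
- telescoping — applies; the problem has the shape this method handles.
- the geometric series formula: dividing successive terms gives an index-dependent quantity, not a constant.


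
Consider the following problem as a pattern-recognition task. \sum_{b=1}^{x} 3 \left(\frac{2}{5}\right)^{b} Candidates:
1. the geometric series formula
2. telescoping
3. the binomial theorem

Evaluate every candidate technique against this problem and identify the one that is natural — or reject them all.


Technique: the geometric series formula — check a ratio of consecutive terms: it is \frac{2}{5}, independent of the index, so the geometric formula closes the sum.
- the geometric series formula: yes, a natural case for it.
- telescoping — the summand is not presented as a shifted difference — a telescoping rewrite may exist, but the displayed structure does not offer one.
- the binomial theorem — there is no sum-raised-to-a-power identity hiding in these terms.


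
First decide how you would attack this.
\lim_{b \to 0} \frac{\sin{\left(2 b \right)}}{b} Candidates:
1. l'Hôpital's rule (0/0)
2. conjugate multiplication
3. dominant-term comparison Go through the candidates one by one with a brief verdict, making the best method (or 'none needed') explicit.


Best approach: l'Hôpital's rule (0/0) — the 0/0 form at 0 is the signature situation for l'Hôpital's rule. A first-order expansion at the point is an equally standard path; the rule packages it.
- l'Hôpital's rule (0/0): applies; the problem has the shape this method handles.
- conjugate multiplication: there are no radicals in tension whose conjugate would simplify matters.
- dominant-term comparison — this is not a rational comparison of growth rates at infinity.
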